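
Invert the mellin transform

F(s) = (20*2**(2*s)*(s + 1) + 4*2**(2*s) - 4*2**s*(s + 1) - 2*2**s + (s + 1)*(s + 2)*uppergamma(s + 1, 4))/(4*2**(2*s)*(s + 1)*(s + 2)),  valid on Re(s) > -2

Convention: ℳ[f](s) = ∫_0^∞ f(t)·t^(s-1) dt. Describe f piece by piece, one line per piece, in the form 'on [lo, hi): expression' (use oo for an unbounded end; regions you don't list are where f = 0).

on [0, 1/2): 2*t**2
on [1/2, 1): t*(4*t + 1)
on [1, oo): t*exp(-4*t)

invert the shared t-power to get 2*t on [0, 1/2); 4*t + 1 on [1/2, 1); exp(-4*t) on [1, ∞)
undo the common scale on t: t on [0, 1); 2*t + 1 on [1, 2); exp(-2*t) on [2, ∞)
cuts at 1/2, 1: linearity sums the 3 kernel integrals
piece [0, 1/2): integrate 2*t**2 against the kernel
∫ over [1/2, 1) of t*(4*t + 1)·t^(s-1) joins the sum
over [1, ∞), the kernel integral of t*exp(-4*t) enters the sum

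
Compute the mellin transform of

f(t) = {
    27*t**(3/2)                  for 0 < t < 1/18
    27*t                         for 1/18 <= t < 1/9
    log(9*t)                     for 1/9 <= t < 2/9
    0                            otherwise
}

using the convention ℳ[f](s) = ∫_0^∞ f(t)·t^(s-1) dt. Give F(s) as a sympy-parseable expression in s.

(2**(2*s)*s*(s + 1)*(2*s + 3)*log(4) - 2*2**(2*s)*(s + 1)*(2*s + 3) + 6*2**s*s**2*(2*s + 3) + 2*2**s*(s + 1)*(2*s + 3) + sqrt(2)*s**2*(s + 1) - 3*s**2*(2*s + 3))/(2*18**s*s**2*(s + 1)*(2*s + 3))
  Re(s) > -3/2

back out the common scale on t: 3*sqrt(3)*t**(3/2) on [0, 1/6); 9*t on [1/6, 1/3); log(3*t) on [1/3, 2/3)
strip the common scale on t: t**(3/2) on [0, 1/2); 3*t on [1/2, 1); log(t) on [1, 2)
the 3 pieces separated at 1/18, 1/9 each add one integral
for t in [0, 1/18): the term is ∫ 27*t**(3/2)·t^(s-1)
between 1/18 and 1/9 the integrand is 27*t·t^(s-1)
on [1/9, 2/9) integrate f = log(9*t) against the kernel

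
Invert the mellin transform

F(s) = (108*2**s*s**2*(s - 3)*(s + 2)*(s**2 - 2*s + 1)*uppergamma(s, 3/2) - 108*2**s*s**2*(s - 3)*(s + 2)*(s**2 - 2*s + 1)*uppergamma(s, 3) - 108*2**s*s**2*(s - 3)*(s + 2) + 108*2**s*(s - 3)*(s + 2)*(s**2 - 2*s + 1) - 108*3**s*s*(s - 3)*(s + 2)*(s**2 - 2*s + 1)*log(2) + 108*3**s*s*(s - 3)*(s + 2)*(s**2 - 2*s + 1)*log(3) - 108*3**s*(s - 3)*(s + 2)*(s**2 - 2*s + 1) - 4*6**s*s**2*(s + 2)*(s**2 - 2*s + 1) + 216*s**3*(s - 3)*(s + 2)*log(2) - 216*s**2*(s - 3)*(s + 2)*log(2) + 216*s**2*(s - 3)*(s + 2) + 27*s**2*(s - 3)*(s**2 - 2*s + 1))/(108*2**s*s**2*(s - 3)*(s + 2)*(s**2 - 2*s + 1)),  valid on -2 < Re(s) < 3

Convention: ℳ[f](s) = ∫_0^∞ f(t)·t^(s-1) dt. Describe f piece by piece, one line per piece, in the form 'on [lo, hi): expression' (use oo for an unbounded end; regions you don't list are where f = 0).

on [0, 1/2): t**2
on [1/2, 1): log(t)/t
on [1, 3/2): log(t)
on [3/2, 3): exp(-t)
on [3, oo): t**(-3)

f breaks at 1/2, 1, 3/2, 3 into 5 integrals to sum
[0, 1/2) adds the kernel integral of t**2
segment [1/2, 1) carries log(t)/t; integrate it
∫ log(t)·t^(s-1) over [1, 3/2)
between 3/2 and 3 the integrand is exp(-t)·t^(s-1)
segment [3, ∞) carries t**(-3); integrate it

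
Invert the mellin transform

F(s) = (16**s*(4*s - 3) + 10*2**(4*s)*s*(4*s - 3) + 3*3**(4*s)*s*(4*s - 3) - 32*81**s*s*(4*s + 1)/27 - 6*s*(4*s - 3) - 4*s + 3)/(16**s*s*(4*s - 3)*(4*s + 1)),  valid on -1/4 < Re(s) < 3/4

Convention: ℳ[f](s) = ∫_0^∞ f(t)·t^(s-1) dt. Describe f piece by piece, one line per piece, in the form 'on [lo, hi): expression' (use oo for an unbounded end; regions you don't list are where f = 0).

on [0, 1/16): t**(1/4)
on [1/16, 1): 2*t**(1/4) + 1
on [1, 81/16): t**(1/4)/2
on [81/16, oo): t**(-3/4)

reversing the power substitution: sqrt(t) on [0, 1/4); 2*sqrt(t) + 1 on [1/4, 1); sqrt(t)/2 on [1, 9/4); …
back out the power substitution: t on [0, 1/2); 2*t + 1 on [1/2, 1); t/2 on [1, 3/2); …
breakpoints 1/16, 1, 81/16: one integral from each of the 4 segments
∫ over [0, 1/16) of t**(1/4)·t^(s-1) joins the sum
on [1/16, 1): add ∫ (2*t**(1/4) + 1)·t^(s-1) dt
piece [1, 81/16): integrate t**(1/4)/2 against the kernel
for t in [81/16, ∞): the term is ∫ t**(-3/4)·t^(s-1)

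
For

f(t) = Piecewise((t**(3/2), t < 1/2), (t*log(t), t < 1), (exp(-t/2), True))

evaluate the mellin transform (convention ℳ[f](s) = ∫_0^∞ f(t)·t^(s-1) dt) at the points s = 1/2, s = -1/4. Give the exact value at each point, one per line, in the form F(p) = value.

F(1/2) = sqrt(2)*(-23*sqrt(2) + 16 + 24*log(2) + 144*sqrt(pi)*erfc(sqrt(2)/2))/144
F(-1/4) = 2**(1/4)*(-80*2**(3/4) + 18*sqrt(2) + 45*sqrt(2)*uppergamma(-1/4, 1/2) + 60*log(2) + 80)/90

breakpoints 1/2, 1: one integral from each of the 3 segments
[0, 1/2) adds the kernel integral of t**(3/2)
∫ t*log(t)·t^(s-1) over [1/2, 1)
piece [1, ∞): integrate exp(-t/2) against the kernel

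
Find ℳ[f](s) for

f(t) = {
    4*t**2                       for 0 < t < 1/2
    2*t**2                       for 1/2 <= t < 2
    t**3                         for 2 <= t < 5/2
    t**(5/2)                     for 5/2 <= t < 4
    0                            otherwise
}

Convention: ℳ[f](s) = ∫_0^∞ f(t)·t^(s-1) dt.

(2*2**(-s - 2)*(s + 3)*(2*s + 5) + 2*2**(s + 2)*(s + 3)*(2*s + 5) - 2**(s + 3)*(s + 2)*(2*s + 5) + 2*4**(s + 5/2)*(s + 2)*(s + 3) - 2*(5/2)**(s + 5/2)*(s + 2)*(s + 3) + (5/2)**(s + 3)*(s + 2)*(2*s + 5))/((s + 2)*(s + 3)*(2*s + 5))
  Re(s) > -2

integrate the 4 segments split at 1/2, 2, 5/2, then add the results
segment [0, 1/2) carries 4*t**2; integrate it
on [1/2, 2) integrate f = 2*t**2 against the kernel
on [2, 5/2) integrate f = t**3 against the kernel
the [5/2, 4) slice contributes ∫ t**(5/2)·t^(s-1) dt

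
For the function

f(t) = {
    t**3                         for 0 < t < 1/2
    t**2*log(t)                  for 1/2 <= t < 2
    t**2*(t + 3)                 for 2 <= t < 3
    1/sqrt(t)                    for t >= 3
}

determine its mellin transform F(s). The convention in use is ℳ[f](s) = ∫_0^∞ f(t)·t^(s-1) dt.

strip the shared t-power: t on [0, 1/2); log(t) on [1/2, 2); t + 3 on [2, 3); …
cuts at 1/2, 2, 3: linearity sums the 4 kernel integrals
on [0, 1/2): add ∫ t**3·t^(s-1) dt
on [1/2, 2) integrate f = t**2*log(t) against the kernel
between 2 and 3 the integrand is t**2*(t + 3)·t^(s-1)
between 3 and ∞ the integrand is 1/sqrt(t)·t^(s-1)

(480*2**(2*s)*(1 - 2*s)*(s + 2)**2 + 96*2**(2*s)*(s + 2)*(s + 3)*(2*s - 1)*log(2) - 288*2**(2*s)*(s + 2)*(2*s - 1) - 96*2**(2*s)*(s + 3)*(2*s - 1) - 16*sqrt(3)*6**s*(s + 2)**2*(s + 3) + 1296*6**s*(s + 2)**2*(2*s - 1) + 648*6**s*(s + 2)*(2*s - 1) + 3*(s + 2)**2*(2*s - 1) + 6*(s + 2)*(s + 3)*(2*s - 1)*log(2) + 6*(s + 3)*(2*s - 1))/(24*2**s*(s + 2)**2*(s + 3)*(2*s - 1))
  -3 < Re(s) < 1/2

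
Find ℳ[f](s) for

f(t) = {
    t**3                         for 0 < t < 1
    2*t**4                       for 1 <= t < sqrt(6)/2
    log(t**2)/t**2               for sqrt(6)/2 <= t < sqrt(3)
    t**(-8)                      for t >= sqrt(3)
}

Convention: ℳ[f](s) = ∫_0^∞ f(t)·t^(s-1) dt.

peel off the power substitution: t**(3/2) on [0, 1); 2*t**2 on [1, 3/2); log(t)/t on [3/2, 3); …
along the cuts 1, sqrt(6)/2, sqrt(3), ℳ[f](s) splits into 4 integrals
over [0, 1), the kernel integral of t**3 enters the sum
segment 1 to sqrt(6)/2 holds 2*t**4; add its integral
∫ log(t**2)/t**2·t^(s-1) over [sqrt(6)/2, sqrt(3))
piece [sqrt(3), ∞): integrate t**(-8) against the kernel

(324*2**(s/2)*(s/2 - 4)*(s/2 + 2)*(s**2/4 - s + 1) - 324*2**(s/2)*(s/2 - 4)*(s + 3)*(s**2/4 - s + 1) - 54*3**(s/2)*s*(s/2 - 4)*(s/2 + 2)*(s + 3)*log(3) + 54*3**(s/2)*s*(s/2 - 4)*(s/2 + 2)*(s + 3)*log(2) - 108*3**(s/2)*(s/2 - 4)*(s/2 + 2)*(s + 3)*log(2) + 108*3**(s/2)*(s/2 - 4)*(s/2 + 2)*(s + 3) + 108*3**(s/2)*(s/2 - 4)*(s/2 + 2)*(s + 3)*log(3) + 729*3**(s/2)*(s/2 - 4)*(s + 3)*(s**2/4 - s + 1) + 27*6**(s/2)*s*(s/2 - 4)*(s/2 + 2)*(s + 3)*log(3) - 54*6**(s/2)*(s/2 - 4)*(s/2 + 2)*(s + 3)*log(3) - 54*6**(s/2)*(s/2 - 4)*(s/2 + 2)*(s + 3) - 2*6**(s/2)*(s/2 + 2)*(s + 3)*(s**2/4 - s + 1))/(324*2**(s/2)*(s/2 - 4)*(s/2 + 2)*(s + 3)*(s**2/4 - s + 1))
  -3 < Re(s) < 8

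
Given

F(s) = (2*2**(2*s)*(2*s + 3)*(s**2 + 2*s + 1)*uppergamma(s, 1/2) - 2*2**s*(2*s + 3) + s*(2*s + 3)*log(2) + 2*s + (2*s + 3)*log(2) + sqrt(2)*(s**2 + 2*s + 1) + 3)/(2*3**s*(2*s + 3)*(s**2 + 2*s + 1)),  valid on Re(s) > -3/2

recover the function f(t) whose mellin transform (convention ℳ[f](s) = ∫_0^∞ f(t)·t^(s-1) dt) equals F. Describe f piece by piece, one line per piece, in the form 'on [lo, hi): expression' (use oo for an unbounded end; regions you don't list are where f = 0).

back out the common scale on t: t**(3/2) on [0, 1/2); t*log(t) on [1/2, 1); exp(-t/2) on [1, ∞)
cuts at 1/3, 2/3: linearity sums the 3 kernel integrals
segment 0 to 1/3 holds 3*sqrt(6)*t**(3/2)/4; add its integral
[1/3, 2/3) adds the kernel integral of 3*t*log(3*t/2)/2
piece [2/3, ∞): integrate exp(-3*t/4) against the kernel

on [0, 1/3): 3*sqrt(6)*t**(3/2)/4
on [1/3, 2/3): 3*t*log(3*t/2)/2
on [2/3, oo): exp(-3*t/4)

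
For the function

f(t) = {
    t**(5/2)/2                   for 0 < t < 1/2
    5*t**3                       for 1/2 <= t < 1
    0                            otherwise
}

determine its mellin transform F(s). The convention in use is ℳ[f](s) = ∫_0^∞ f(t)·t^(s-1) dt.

(2**(1/2 - s)*(s + 3) + 80*s + 200 - 5*(2*s + 5)/2**s)/(8*(s + 3)*(2*s + 5))
  Re(s) > -5/2

split f at 1/2: ℳ[f](s) collects 2 kernel integrals
between 0 and 1/2 the integrand is t**(5/2)/2·t^(s-1)
∫ over [1/2, 1) of 5*t**3·t^(s-1) joins the sum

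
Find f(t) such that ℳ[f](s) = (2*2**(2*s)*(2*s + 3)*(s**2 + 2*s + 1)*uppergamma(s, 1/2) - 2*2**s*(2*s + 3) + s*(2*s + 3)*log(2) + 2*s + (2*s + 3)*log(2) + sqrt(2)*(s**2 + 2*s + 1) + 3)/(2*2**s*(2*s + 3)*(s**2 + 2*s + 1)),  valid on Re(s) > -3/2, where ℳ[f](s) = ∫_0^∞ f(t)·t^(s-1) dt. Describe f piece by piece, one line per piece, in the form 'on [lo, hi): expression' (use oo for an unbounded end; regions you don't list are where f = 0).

summing 3 kernel integrals split by 1/2, 1 yields ℳ[f](s)
segment 0 to 1/2 holds t**(3/2); add its integral
on [1/2, 1): add ∫ t*log(t)·t^(s-1) dt
∫ exp(-t/2)·t^(s-1) over [1, ∞)

on [0, 1/2): t**(3/2)
on [1/2, 1): t*log(t)
on [1, oo): exp(-t/2)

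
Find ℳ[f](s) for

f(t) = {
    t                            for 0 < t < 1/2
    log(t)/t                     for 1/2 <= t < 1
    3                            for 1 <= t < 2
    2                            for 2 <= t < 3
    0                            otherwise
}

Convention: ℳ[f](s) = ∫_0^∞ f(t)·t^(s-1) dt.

(2*2**(2*s)*(s + 1)*(s**2 - 2*s + 1) - 2*2**s*s*(s + 1) - 6*2**s*(s + 1)*(s**2 - 2*s + 1) + 4*6**s*(s + 1)*(s**2 - 2*s + 1) + 4*s**2*(s + 1)*log(2) - 4*s*(s + 1)*log(2) + 4*s*(s + 1) + s*(s**2 - 2*s + 1))/(2*2**s*s*(s + 1)*(s**2 - 2*s + 1))
  Re(s) > -1

breakpoints 1/2, 1, 2: one integral from each of the 4 segments
∫ t·t^(s-1) over [0, 1/2)
segment 1/2 to 1 holds log(t)/t; add its integral
over [1, 2), the kernel integral of 3 enters the sum
between 2 and 3 the integrand is 2·t^(s-1)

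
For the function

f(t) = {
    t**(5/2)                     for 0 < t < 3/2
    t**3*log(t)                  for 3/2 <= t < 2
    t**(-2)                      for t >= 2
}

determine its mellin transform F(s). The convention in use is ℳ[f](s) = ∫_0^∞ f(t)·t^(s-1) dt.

strip the shared t-power: sqrt(t) on [0, 3/2); t*log(t) on [3/2, 2); t**(-4) on [2, ∞)
linearity at 3/2, 2 turns ℳ[f](s) into 3 summed integrals
between 0 and 3/2 the integrand is t**(5/2)·t^(s-1)
on [3/2, 2) integrate f = t**3*log(t) against the kernel
∫ t**(-2)·t^(s-1) over [2, ∞)

(-64*2**(2*s)*(s - 2)*(2*s + 5) - 2*2**(2*s)*(2*s + 5)*(2*s + (s + 2)**2 + 5) + 3**s*(s - 2)*(s + 2)*(2*s + 5)*(-27*log(3) + 27*log(2)) + 3**s*(s - 2)*(2*s + 5)*(-27*log(3) + 27*log(2)) + 27*3**s*(s - 2)*(2*s + 5) + 18*3**s*sqrt(6)*(s - 2)*(2*s + (s + 2)**2 + 5) + 64*4**s*(s - 2)*(s + 2)*(2*s + 5)*log(2) + 64*4**s*(s - 2)*(2*s + 5)*log(2))/(8*2**s*(s - 2)*(2*s + 5)*(2*s + (s + 2)**2 + 5))
  -5/2 < Re(s) < 2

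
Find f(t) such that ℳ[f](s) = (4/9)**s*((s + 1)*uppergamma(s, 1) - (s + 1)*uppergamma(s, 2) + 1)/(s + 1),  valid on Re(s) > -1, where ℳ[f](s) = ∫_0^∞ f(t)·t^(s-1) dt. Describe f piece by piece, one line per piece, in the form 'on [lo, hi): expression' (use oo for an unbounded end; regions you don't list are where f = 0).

on [0, 4/9): 9*t/4
on [4/9, 8/9): exp(-9*t/4)

the power substitution comes off first: 9*t**2/4 on [0, 2/3); exp(-9*t**2/4) on [2/3, 2*sqrt(2)/3)
undo the common scale on t: t**2 on [0, 1); exp(-t**2) on [1, sqrt(2))
peel off the power substitution: t on [0, 1); exp(-t) on [1, 2)
breakpoints 4/9: one integral from each of the 2 segments
∫ over [0, 4/9) of 9*t/4·t^(s-1) joins the sum
on [4/9, 8/9) integrate f = exp(-9*t/4) against the kernel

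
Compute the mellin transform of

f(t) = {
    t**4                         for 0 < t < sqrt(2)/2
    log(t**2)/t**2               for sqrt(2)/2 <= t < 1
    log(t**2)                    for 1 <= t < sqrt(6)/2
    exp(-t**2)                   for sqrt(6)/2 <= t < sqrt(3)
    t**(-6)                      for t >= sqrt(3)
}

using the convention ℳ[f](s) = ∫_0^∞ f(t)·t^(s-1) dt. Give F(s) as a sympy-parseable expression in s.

strip the power substitution: t**2 on [0, 1/2); log(t)/t on [1/2, 1); log(t) on [1, 3/2); …
treat the 5 regions marked off by sqrt(2)/2, 1, sqrt(6)/2, sqrt(3) separately and sum
∫ t**4·t^(s-1) over [0, sqrt(2)/2)
the [sqrt(2)/2, 1) slice contributes ∫ log(t**2)/t**2·t^(s-1) dt
∫ log(t**2)·t^(s-1) over [1, sqrt(6)/2)
segment sqrt(6)/2 to sqrt(3) holds exp(-t**2); add its integral
over [sqrt(3), ∞), the kernel integral of t**(-6) enters the sum

(27*2**(s/2)*s**2*(s/2 - 3)*(s/2 + 2)*(s**2/4 - s + 1)*uppergamma(s/2, 3/2) - 27*2**(s/2)*s**2*(s/2 - 3)*(s/2 + 2)*(s**2/4 - s + 1)*uppergamma(s/2, 3) - 27*2**(s/2)*s**2*(s/2 - 3)*(s/2 + 2) + 108*2**(s/2)*(s/2 - 3)*(s/2 + 2)*(s**2/4 - s + 1) - 54*3**(s/2)*s*(s/2 - 3)*(s/2 + 2)*(s**2/4 - s + 1)*log(2) + 54*3**(s/2)*s*(s/2 - 3)*(s/2 + 2)*(s**2/4 - s + 1)*log(3) - 108*3**(s/2)*(s/2 - 3)*(s/2 + 2)*(s**2/4 - s + 1) - 6**(s/2)*s**2*(s/2 + 2)*(s**2/4 - s + 1) + 27*s**3*(s/2 - 3)*(s/2 + 2)*log(2) - 54*s**2*(s/2 - 3)*(s/2 + 2)*log(2) + 54*s**2*(s/2 - 3)*(s/2 + 2) + 27*s**2*(s/2 - 3)*(s**2/4 - s + 1)/4)/(54*2**(s/2)*s**2*(s/2 - 3)*(s/2 + 2)*(s**2/4 - s + 1))
  -4 < Re(s) < 6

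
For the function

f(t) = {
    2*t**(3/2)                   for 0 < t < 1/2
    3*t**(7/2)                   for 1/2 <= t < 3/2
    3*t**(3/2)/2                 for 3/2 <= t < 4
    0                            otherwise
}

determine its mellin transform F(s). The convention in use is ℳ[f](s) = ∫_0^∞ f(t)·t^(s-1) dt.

(384*2**(3*s)*s + 1344*2**(3*s) + 126*3**s*sqrt(6)*s + 117*3**s*sqrt(6) + 10*sqrt(2)*s + 47*sqrt(2))/(8*2**s*(4*s**2 + 20*s + 21))
  Re(s) > -3/2

slice at 1/2, 3/2, transform all 3 pieces, and sum them
∫ over [0, 1/2) of 2*t**(3/2)·t^(s-1) joins the sum
∫ over [1/2, 3/2) of 3*t**(7/2)·t^(s-1) joins the sum
[3/2, 4) adds the kernel integral of 3*t**(3/2)/2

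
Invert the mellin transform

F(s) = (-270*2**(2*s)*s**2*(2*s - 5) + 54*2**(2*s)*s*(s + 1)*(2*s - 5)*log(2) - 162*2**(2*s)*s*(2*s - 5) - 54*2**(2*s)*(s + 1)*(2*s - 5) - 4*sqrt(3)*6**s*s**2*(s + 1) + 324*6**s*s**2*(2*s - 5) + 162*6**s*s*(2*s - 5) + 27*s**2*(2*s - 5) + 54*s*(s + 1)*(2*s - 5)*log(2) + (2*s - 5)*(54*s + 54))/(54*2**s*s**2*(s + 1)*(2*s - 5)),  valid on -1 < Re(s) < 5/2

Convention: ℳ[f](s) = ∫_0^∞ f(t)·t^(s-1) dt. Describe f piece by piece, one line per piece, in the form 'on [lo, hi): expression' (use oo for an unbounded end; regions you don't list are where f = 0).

cuts at 1/2, 2, 3: linearity sums the 4 kernel integrals
on [0, 1/2): add ∫ t·t^(s-1) dt
between 1/2 and 2 the integrand is log(t)·t^(s-1)
segment 2 to 3 holds (t + 3); add its integral
[3, ∞) adds the kernel integral of t**(-5/2)

on [0, 1/2): t
on [1/2, 2): log(t)
on [2, 3): t + 3
on [3, oo): t**(-5/2)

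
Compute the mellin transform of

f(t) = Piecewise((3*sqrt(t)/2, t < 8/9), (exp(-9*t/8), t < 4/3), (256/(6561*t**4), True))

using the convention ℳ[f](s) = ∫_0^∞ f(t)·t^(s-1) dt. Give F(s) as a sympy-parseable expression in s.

(4/9)**s*(2**s*(s - 4)*(2*s + 1)*uppergamma(s, 1) - 2**s*(s - 4)*(2*s + 1)*uppergamma(s, 3/2) + 2*2**(s + 1/2)*(s - 4) - 3**s*(2*s + 1)/81)/((s - 4)*(2*s + 1))
  -1/2 < Re(s) < 4

reversing the common scale on t: sqrt(6)*sqrt(t)/2 on [0, 4/3); exp(-3*t/4) on [4/3, 2); 16/(81*t**4) on [2, ∞)
undo the common scale on t: sqrt(t) on [0, 2); exp(-t/2) on [2, 3); t**(-4) on [3, ∞)
treat the 3 regions marked off by 8/9, 4/3 separately and sum
∫ 3*sqrt(t)/2·t^(s-1) over [0, 8/9)
for t in [8/9, 4/3): the term is ∫ exp(-9*t/8)·t^(s-1)
the [4/3, ∞) slice contributes ∫ 256/(6561*t**4)·t^(s-1) dt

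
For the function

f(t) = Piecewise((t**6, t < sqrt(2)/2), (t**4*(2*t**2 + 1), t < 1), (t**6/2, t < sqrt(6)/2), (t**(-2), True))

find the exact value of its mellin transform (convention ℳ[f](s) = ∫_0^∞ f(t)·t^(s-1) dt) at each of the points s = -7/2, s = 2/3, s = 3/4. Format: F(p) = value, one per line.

F(-7/2) = 2**(3/4)*(-6534 + 1051*3**(1/4) + 7722*2**(1/4))/5940
F(2/3) = 2**(2/3)*(-162 + 984*2**(1/3) + 1687*3**(1/3))/4480
F(3/4) = 2**(5/8)*(-730 + 4440*2**(3/8) + 8037*3**(3/8))/20520

remove the power substitution first: t**3 on [0, 1/2); t**2*(2*t + 1) on [1/2, 1); t**3/2 on [1, 3/2); …
reversing the shared t-power: t on [0, 1/2); 2*t + 1 on [1/2, 1); t/2 on [1, 3/2); …
summing 4 kernel integrals split by sqrt(2)/2, 1, sqrt(6)/2 yields ℳ[f](s)
over [0, sqrt(2)/2), the kernel integral of t**6 enters the sum
piece [sqrt(2)/2, 1): integrate t**4*(2*t**2 + 1) against the kernel
∫ over [1, sqrt(6)/2) of t**6/2·t^(s-1) joins the sum
segment [sqrt(6)/2, ∞) carries t**(-2); integrate it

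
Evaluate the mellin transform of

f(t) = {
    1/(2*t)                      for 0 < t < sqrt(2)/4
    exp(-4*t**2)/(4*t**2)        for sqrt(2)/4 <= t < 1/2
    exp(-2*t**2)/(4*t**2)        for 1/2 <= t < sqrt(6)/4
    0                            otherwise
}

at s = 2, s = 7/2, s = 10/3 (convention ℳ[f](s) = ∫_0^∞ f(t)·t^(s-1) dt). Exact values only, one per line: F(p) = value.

invert the common scale on t to get 1/t on [0, sqrt(2)/2); exp(-t**2)/t**2 on [sqrt(2)/2, 1); exp(-t**2/2)/t**2 on [1, sqrt(6)/2)
strip the power substitution: 1/sqrt(t) on [0, 1/2); exp(-t)/t on [1/2, 1); exp(-t/2)/t on [1, 3/2)
remove the shared t-power first: sqrt(t) on [0, 1/2); exp(-t) on [1/2, 1); exp(-t/2) on [1, 3/2)
treat the 3 regions marked off by sqrt(2)/4, 1/2 separately and sum
segment 0 to sqrt(2)/4 holds 1/(2*t); add its integral
on [sqrt(2)/4, 1/2) integrate f = exp(-4*t**2)/(4*t**2) against the kernel
∫ exp(-2*t**2)/(4*t**2)·t^(s-1) over [1/2, sqrt(6)/4)

F(2) = Ei(-3/4)/8 + Ei(-1)/8 - Ei(-1/2)/4 + sqrt(2)/8
F(7/2) = -2**(1/4)*uppergamma(3/4, 3/4)/16 - sqrt(2)*uppergamma(3/4, 1)/32 + 2**(1/4)/80 + sqrt(2)*uppergamma(3/4, 1/2)/32 + 2**(1/4)*uppergamma(3/4, 1/2)/16
F(10/3) = -2**(1/3)*uppergamma(2/3, 3/4)/16 - 2**(2/3)*uppergamma(2/3, 1)/32 + 3*sqrt(2)/224 + 2**(2/3)*uppergamma(2/3, 1/2)/32 + 2**(1/3)*uppergamma(2/3, 1/2)/16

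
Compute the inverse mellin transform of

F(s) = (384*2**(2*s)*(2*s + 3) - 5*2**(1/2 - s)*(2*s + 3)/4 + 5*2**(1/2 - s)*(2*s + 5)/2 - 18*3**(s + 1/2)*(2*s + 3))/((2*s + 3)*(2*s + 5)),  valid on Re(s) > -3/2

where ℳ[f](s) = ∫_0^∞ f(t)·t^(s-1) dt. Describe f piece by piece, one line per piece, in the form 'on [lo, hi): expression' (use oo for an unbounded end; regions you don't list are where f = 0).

on [0, 1/2): 5*t**(3/2)
on [1/2, 3): 5*t**(5/2)
on [3, 4): 6*t**(5/2)

f breaks at 1/2, 3 into 3 integrals to sum
over [0, 1/2), the kernel integral of 5*t**(3/2) enters the sum
[1/2, 3) adds the kernel integral of 5*t**(5/2)
∫ over [3, 4) of 6*t**(5/2)·t^(s-1) joins the sum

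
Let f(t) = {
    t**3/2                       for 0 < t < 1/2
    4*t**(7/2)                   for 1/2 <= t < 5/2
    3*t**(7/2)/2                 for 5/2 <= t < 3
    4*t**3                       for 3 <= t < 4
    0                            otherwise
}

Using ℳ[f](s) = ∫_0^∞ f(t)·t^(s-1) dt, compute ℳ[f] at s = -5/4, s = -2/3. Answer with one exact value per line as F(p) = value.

cuts at 1/2, 5/2, 3: linearity sums the 4 kernel integrals
segment 0 to 1/2 holds t**3/2; add its integral
for t in [1/2, 5/2): the term is ∫ 4*t**(7/2)·t^(s-1)
piece [5/2, 3): integrate 3*t**(7/2)/2 against the kernel
∫ over [3, 4) of 4*t**3·t^(s-1) joins the sum

F(-5/4) = -48*3**(3/4)/7 - 2*2**(3/4)/9 + 2**(1/4)/14 + 6*3**(1/4) + 125*2**(3/4)*5**(1/4)/36 + 128*sqrt(2)/7
F(-2/3) = -108*3**(1/3)/7 - 3*2**(1/6)/17 + 375*2**(1/6)*5**(5/6)/136 + 81*3**(5/6)/17 + 3075*2**(2/3)/112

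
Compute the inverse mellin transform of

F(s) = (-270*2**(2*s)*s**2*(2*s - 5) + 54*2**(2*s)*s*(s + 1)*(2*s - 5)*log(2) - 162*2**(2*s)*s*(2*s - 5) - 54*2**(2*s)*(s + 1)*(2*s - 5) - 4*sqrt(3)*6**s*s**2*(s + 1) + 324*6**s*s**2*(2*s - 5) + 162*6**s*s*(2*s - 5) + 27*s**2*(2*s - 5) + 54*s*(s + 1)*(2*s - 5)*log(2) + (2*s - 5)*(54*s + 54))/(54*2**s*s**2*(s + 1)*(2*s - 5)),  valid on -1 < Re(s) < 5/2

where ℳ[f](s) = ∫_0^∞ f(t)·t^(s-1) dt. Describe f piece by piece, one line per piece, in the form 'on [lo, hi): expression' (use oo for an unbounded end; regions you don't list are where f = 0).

decompose at 1/2, 2, 3; ℳ[f](s) sums the 4 pieces' integrals
between 0 and 1/2 the integrand is t·t^(s-1)
segment [1/2, 2) carries log(t); integrate it
over [2, 3), the kernel integral of (t + 3) enters the sum
[3, ∞) adds the kernel integral of t**(-5/2)

on [0, 1/2): t
on [1/2, 2): log(t)
on [2, 3): t + 3
on [3, oo): t**(-5/2)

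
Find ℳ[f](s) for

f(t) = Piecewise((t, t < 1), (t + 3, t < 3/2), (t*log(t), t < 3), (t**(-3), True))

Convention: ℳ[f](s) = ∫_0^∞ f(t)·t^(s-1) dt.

(-162*2**s*s*(s - 3)*(s**2 + 2*s + 1) - 162*2**s*(s - 3)*(s**2 + 2*s + 1) - 81*3**s*s**2*(s - 3)*(s + 1)*log(3) + 81*3**s*s**2*(s - 3)*(s + 1)*log(2) - 81*3**s*s*(s - 3)*(s + 1)*log(3) + 81*3**s*s*(s - 3)*(s + 1)*log(2) + 81*3**s*s*(s - 3)*(s + 1) + 243*3**s*s*(s - 3)*(s**2 + 2*s + 1) + 162*3**s*(s - 3)*(s**2 + 2*s + 1) + 162*6**s*s**2*(s - 3)*(s + 1)*log(3) - 162*6**s*s*(s - 3)*(s + 1) + 162*6**s*s*(s - 3)*(s + 1)*log(3) - 2*6**s*s*(s + 1)*(s**2 + 2*s + 1))/(54*2**s*s*(s - 3)*(s + 1)*(s**2 + 2*s + 1))
  -1 < Re(s) < 3

along the cuts 1, 3/2, 3, ℳ[f](s) splits into 4 integrals
on [0, 1) integrate f = t against the kernel
on [1, 3/2) integrate f = (t + 3) against the kernel
between 3/2 and 3 the integrand is t*log(t)·t^(s-1)
∫ t**(-3)·t^(s-1) over [3, ∞)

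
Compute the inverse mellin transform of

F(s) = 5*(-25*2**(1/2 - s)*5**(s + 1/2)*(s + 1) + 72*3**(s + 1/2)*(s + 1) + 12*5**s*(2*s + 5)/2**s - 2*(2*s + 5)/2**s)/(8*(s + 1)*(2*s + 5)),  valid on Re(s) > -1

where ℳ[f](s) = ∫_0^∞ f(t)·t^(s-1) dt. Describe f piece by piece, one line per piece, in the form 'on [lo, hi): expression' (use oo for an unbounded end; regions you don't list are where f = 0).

on [0, 1/2): t/2
on [1/2, 5/2): 3*t
on [5/2, 3): 5*t**(5/2)/2

f breaks at 1/2, 5/2 into 3 integrals to sum
segment [0, 1/2) carries t/2; integrate it
the [1/2, 5/2) slice contributes ∫ 3*t·t^(s-1) dt
∫ over [5/2, 3) of 5*t**(5/2)/2·t^(s-1) joins the sum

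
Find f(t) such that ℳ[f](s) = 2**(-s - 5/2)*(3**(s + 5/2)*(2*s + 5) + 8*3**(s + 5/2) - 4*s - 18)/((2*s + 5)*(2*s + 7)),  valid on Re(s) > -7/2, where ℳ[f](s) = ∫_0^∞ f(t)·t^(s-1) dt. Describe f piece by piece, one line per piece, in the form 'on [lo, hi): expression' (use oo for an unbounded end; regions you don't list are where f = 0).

peel off the shared t-power: t**3 on [0, 1/2); t**2*(2 - t) on [1/2, 3/2)
strip the shared t-power: t on [0, 1/2); 2 - t on [1/2, 3/2)
summing 2 kernel integrals split by 1/2 yields ℳ[f](s)
∫ t**(7/2)·t^(s-1) over [0, 1/2)
the [1/2, 3/2) slice contributes ∫ t**(5/2)*(2 - t)·t^(s-1) dt

on [0, 1/2): t**(7/2)
on [1/2, 3/2): t**(5/2)*(2 - t)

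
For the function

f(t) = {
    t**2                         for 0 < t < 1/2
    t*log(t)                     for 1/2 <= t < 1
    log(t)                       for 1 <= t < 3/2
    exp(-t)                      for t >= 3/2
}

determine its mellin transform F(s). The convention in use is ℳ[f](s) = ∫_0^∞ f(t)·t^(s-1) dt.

split f at 1/2, 1, 3/2: ℳ[f](s) collects 4 kernel integrals
between 0 and 1/2 the integrand is t**2·t^(s-1)
on [1/2, 1) integrate f = t*log(t) against the kernel
piece [1, 3/2): integrate log(t) against the kernel
over [3/2, ∞), the kernel integral of exp(-t) enters the sum

(4*2**s*s**2*(s + 2)*(s**2 + 2*s + 1)*uppergamma(s, 3/2) - 4*2**s*s**2*(s + 2) + 4*2**s*(s + 2)*(s**2 + 2*s + 1) + 3**s*s*(s + 2)*(-4*log(2) + 4*log(3))*(s**2 + 2*s + 1) - 4*3**s*(s + 2)*(s**2 + 2*s + 1) + s**3*(s + 2)*log(4) + s**2*(s + 2)*log(4) + 2*s**2*(s + 2) + s**2*(s**2 + 2*s + 1))/(4*2**s*s**2*(s + 2)*(s**2 + 2*s + 1))
  Re(s) > -2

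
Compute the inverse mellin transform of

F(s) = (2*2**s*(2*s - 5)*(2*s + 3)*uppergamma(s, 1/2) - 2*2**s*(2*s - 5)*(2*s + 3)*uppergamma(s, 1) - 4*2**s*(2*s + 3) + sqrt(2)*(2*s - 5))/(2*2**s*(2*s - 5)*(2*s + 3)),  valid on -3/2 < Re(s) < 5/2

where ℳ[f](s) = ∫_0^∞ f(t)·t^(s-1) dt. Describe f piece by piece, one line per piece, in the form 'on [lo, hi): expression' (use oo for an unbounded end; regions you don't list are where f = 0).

on [0, 1/2): t**(3/2)
on [1/2, 1): exp(-t)
on [1, oo): t**(-5/2)

summing 3 kernel integrals split by 1/2, 1 yields ℳ[f](s)
segment 0 to 1/2 holds t**(3/2); add its integral
between 1/2 and 1 the integrand is exp(-t)·t^(s-1)
over [1, ∞), the kernel integral of t**(-5/2) enters the sum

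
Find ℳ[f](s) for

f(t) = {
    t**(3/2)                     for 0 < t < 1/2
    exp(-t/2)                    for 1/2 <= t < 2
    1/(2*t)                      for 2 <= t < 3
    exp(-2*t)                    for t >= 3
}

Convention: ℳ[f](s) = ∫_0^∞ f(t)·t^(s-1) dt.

linearity at 1/2, 2, 3 turns ℳ[f](s) into 4 summed integrals
piece [0, 1/2): integrate t**(3/2) against the kernel
the [1/2, 2) slice contributes ∫ exp(-t/2)·t^(s-1) dt
on [2, 3) integrate f = 1/(2*t) against the kernel
on [3, ∞) integrate f = exp(-2*t) against the kernel

(12*24**s*(s - 1)*(2*s + 3)*uppergamma(s, 1/4) - 12*24**s*(s - 1)*(2*s + 3)*uppergamma(s, 1) - 3*24**s*(2*s + 3) + 2*36**s*(2*s + 3) + 12*6**s*(s - 1)*(2*s + 3)*uppergamma(s, 6) + 6*sqrt(2)*6**s*(s - 1))/(12*12**s*(s - 1)*(2*s + 3))
  Re(s) > -3/2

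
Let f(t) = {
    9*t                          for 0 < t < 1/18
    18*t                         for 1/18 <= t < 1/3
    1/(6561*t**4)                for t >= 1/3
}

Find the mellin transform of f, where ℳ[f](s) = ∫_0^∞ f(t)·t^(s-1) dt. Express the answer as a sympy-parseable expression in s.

(970*6**s*s - 3890*6**s - 81*s + 324)/(162*18**s*(s**2 - 3*s - 4))
  -1 < Re(s) < 4

remove the common scale on t first: 3*t on [0, 1/6); 6*t on [1/6, 1); 1/(81*t**4) on [1, ∞)
strip the common scale on t: t on [0, 1/2); 2*t on [1/2, 3); t**(-4) on [3, ∞)
summing 3 kernel integrals split by 1/18, 1/3 yields ℳ[f](s)
over [0, 1/18), the kernel integral of 9*t enters the sum
between 1/18 and 1/3 the integrand is 18*t·t^(s-1)
segment 1/3 to ∞ holds 1/(6561*t**4); add its integral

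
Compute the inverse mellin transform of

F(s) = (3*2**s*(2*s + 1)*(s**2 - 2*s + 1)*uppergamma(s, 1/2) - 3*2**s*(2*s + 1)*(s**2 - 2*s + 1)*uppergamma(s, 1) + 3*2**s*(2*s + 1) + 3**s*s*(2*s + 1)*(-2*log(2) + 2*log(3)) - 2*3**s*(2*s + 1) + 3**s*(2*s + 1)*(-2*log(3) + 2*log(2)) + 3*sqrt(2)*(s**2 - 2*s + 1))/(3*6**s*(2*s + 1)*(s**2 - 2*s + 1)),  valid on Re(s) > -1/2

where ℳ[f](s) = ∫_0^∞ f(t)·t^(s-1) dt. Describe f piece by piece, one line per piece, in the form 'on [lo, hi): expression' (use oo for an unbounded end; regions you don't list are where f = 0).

remove the common scale on t first: sqrt(t) on [0, 1/2); exp(-t) on [1/2, 1); log(t)/t on [1, 3/2)
integrate the 3 segments split at 1/6, 1/3, then add the results
the [0, 1/6) slice contributes ∫ sqrt(3)*sqrt(t)·t^(s-1) dt
piece [1/6, 1/3): integrate exp(-3*t) against the kernel
∫ over [1/3, 1/2) of log(3*t)/(3*t)·t^(s-1) joins the sum

on [0, 1/6): sqrt(3)*sqrt(t)
on [1/6, 1/3): exp(-3*t)
on [1/3, 1/2): log(3*t)/(3*t)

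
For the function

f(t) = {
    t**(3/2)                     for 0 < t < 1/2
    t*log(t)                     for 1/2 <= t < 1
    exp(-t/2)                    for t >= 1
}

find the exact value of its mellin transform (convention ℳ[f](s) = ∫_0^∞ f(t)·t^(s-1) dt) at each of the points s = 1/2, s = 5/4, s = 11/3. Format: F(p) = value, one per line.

F(1/2) = sqrt(2)*(-23*sqrt(2) + 16 + 24*log(2) + 144*sqrt(pi)*erfc(sqrt(2)/2))/144
F(5/4) = 2**(3/4)*(-352*2**(1/4) + 88 + 81*sqrt(2) + 198*log(2) + 3564*sqrt(2)*uppergamma(5/4, 1/2))/3564
F(11/3) = 2**(1/3)*(-4464*2**(2/3) + 279 + 588*sqrt(2) + 1302*log(2) + 1555456*2**(1/3)*uppergamma(11/3, 1/2))/194432

treat the 3 regions marked off by 1/2, 1 separately and sum
∫ t**(3/2)·t^(s-1) over [0, 1/2)
for t in [1/2, 1): the term is ∫ t*log(t)·t^(s-1)
piece [1, ∞): integrate exp(-t/2) against the kernel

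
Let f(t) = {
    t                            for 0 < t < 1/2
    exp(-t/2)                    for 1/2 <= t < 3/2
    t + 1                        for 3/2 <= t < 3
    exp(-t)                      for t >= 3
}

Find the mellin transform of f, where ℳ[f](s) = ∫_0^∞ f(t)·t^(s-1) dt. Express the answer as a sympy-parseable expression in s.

the 4 pieces separated at 1/2, 3/2, 3 each add one integral
over [0, 1/2), the kernel integral of t enters the sum
for t in [1/2, 3/2): the term is ∫ exp(-t/2)·t^(s-1)
the [3/2, 3) slice contributes ∫ (t + 1)·t^(s-1) dt
[3, ∞) adds the kernel integral of exp(-t)

(2*2**s*s*(s + 1)*uppergamma(s, 3) - 5*3**s*s - 2*3**s + 2*4**s*s*(s + 1)*uppergamma(s, 1/4) - 2*4**s*s*(s + 1)*uppergamma(s, 3/4) + 8*6**s*s + 2*6**s + s)/(2*2**s*s*(s + 1))
  Re(s) > -1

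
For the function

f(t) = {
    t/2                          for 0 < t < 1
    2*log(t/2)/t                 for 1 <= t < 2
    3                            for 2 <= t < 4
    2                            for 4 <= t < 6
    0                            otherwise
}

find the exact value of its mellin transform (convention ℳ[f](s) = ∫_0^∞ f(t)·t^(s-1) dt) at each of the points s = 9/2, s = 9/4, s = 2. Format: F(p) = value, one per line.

F(9/2) = -1760*sqrt(2)/147 + 4*log(2)/7 + 553169/4851 + 576*sqrt(6)
F(9/4) = -592*2**(1/4)/75 + 8*log(2)/5 + 466/325 + 64*sqrt(2)/9 + 32*6**(1/4)
F(2) = log(4) + 217/6

reversing the common scale on t: t on [0, 1/2); log(t)/t on [1/2, 1); 3 on [1, 2); …
integrate the 4 segments split at 1, 2, 4, then add the results
piece [0, 1): integrate t/2 against the kernel
on [1, 2) integrate f = 2*log(t/2)/t against the kernel
over [2, 4), the kernel integral of 3 enters the sum
over [4, 6), the kernel integral of 2 enters the sum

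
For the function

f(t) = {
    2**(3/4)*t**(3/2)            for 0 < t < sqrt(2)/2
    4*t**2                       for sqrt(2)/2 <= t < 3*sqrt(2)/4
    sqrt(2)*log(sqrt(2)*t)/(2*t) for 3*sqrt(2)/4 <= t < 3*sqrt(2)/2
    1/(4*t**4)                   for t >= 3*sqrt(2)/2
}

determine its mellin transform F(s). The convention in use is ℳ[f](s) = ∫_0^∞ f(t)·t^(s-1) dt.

peel off the power substitution: 2**(3/4)*t**(3/4) on [0, 1/2); 4*t on [1/2, 9/8); sqrt(2)*log(sqrt(2)*sqrt(t))/(2*sqrt(t)) on [9/8, 9/2); …
strip the common scale on t: t**(3/4) on [0, 1); 2*t on [1, 9/4); log(sqrt(t))/sqrt(t) on [9/4, 9); …
remove the power substitution first: t**(3/2) on [0, 1); 2*t**2 on [1, 3/2); log(t)/t on [3/2, 3); …
linearity at sqrt(2)/2, 3*sqrt(2)/4, 3*sqrt(2)/2 turns ℳ[f](s) into 4 summed integrals
segment [0, sqrt(2)/2) carries 2**(3/4)*t**(3/2); integrate it
over [sqrt(2)/2, 3*sqrt(2)/4), the kernel integral of 4*t**2 enters the sum
over [3*sqrt(2)/4, 3*sqrt(2)/2), the kernel integral of sqrt(2)*log(sqrt(2)*t)/(2*t) enters the sum
piece [3*sqrt(2)/2, ∞): integrate 1/(4*t**4) against the kernel

(324*2**s*(s - 4)*(s + 2)*(s**2 - 2*s + 1) - 324*2**s*(s - 4)*(2*s + 3)*(s**2 - 2*s + 1) - 108*3**s*s*(s - 4)*(s + 2)*(2*s + 3)*log(3) + 108*3**s*s*(s - 4)*(s + 2)*(2*s + 3)*log(2) - 108*3**s*(s - 4)*(s + 2)*(2*s + 3)*log(2) + 108*3**s*(s - 4)*(s + 2)*(2*s + 3) + 108*3**s*(s - 4)*(s + 2)*(2*s + 3)*log(3) + 729*3**s*(s - 4)*(2*s + 3)*(s**2 - 2*s + 1) + 54*6**s*s*(s - 4)*(s + 2)*(2*s + 3)*log(3) - 54*6**s*(s - 4)*(s + 2)*(2*s + 3)*log(3) - 54*6**s*(s - 4)*(s + 2)*(2*s + 3) - 2*6**s*(s + 2)*(2*s + 3)*(s**2 - 2*s + 1))/(162*2**(3*s/2)*(s - 4)*(s + 2)*(2*s + 3)*(s**2 - 2*s + 1))
  -3/2 < Re(s) < 4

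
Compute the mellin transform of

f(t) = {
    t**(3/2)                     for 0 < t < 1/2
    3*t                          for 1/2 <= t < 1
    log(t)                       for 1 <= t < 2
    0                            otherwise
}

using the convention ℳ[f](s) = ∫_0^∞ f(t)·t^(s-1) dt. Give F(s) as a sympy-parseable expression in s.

slice at 1/2, 1, transform all 3 pieces, and sum them
∫ over [0, 1/2) of t**(3/2)·t^(s-1) joins the sum
on [1/2, 1) integrate f = 3*t against the kernel
segment 1 to 2 holds log(t); add its integral

(-2*2**(2*s)*(s + 1)*(2*s + 3) + 6*2**s*s**2*(2*s + 3) + 2*2**s*(s + 1)*(2*s + 3) + 4**s*s*(s + 1)*(2*s + 3)*log(4) + sqrt(2)*s**2*(s + 1) - 3*s**2*(2*s + 3))/(2*2**s*s**2*(s + 1)*(2*s + 3))
  Re(s) > -3/2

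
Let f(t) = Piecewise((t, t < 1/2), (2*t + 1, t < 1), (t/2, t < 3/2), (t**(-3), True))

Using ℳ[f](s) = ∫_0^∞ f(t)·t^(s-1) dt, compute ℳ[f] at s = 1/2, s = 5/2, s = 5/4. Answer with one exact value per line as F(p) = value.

F(1/2) = -7*sqrt(2)/6 + 167*sqrt(6)/540 + 3
F(5/2) = -19*sqrt(2)/280 + 29/35 + 305*sqrt(6)/336
F(5/4) = 2**(3/4)*(-322 + 475*3**(1/4) + 924*2**(1/4))/1260

treat the 4 regions marked off by 1/2, 1, 3/2 separately and sum
segment 0 to 1/2 holds t; add its integral
∫ over [1/2, 1) of (2*t + 1)·t^(s-1) joins the sum
∫ over [1, 3/2) of t/2·t^(s-1) joins the sum
between 3/2 and ∞ the integrand is t**(-3)·t^(s-1)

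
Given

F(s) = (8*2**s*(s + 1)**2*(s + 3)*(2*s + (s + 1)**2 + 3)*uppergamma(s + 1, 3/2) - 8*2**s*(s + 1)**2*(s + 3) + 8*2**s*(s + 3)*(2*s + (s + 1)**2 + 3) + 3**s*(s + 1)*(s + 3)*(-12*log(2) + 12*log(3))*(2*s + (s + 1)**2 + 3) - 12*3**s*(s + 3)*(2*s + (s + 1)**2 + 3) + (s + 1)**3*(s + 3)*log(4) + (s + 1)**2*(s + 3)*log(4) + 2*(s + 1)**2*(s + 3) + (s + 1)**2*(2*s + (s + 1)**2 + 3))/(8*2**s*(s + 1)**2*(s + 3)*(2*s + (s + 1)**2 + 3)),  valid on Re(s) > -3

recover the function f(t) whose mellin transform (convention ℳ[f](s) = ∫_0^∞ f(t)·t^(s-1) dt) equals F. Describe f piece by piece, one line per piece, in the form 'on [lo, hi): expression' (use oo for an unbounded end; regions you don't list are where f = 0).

on [0, 1/2): t**3
on [1/2, 1): t**2*log(t)
on [1, 3/2): t*log(t)
on [3/2, oo): t*exp(-t)

undo the shared t-power: t on [0, 1/2); log(t) on [1/2, 1); log(t)/t on [1, 3/2); …
invert the shared t-power to get t**2 on [0, 1/2); t*log(t) on [1/2, 1); log(t) on [1, 3/2); …
along the cuts 1/2, 1, 3/2, ℳ[f](s) splits into 4 integrals
between 0 and 1/2 the integrand is t**3·t^(s-1)
∫ over [1/2, 1) of t**2*log(t)·t^(s-1) joins the sum
on [1, 3/2): add ∫ t*log(t)·t^(s-1) dt
over [3/2, ∞), the kernel integral of t*exp(-t) enters the sum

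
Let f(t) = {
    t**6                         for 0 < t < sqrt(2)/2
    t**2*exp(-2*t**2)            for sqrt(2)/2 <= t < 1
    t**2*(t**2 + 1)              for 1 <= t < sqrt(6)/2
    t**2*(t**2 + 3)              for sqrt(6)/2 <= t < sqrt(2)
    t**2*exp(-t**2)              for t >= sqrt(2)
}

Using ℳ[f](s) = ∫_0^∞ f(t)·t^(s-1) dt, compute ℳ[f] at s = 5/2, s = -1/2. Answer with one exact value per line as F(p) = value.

strip the shared t-power: t**4 on [0, sqrt(2)/2); exp(-2*t**2) on [sqrt(2)/2, 1); t**2 + 1 on [1, sqrt(6)/2); …
invert the power substitution to get t**2 on [0, 1/2); exp(-2*t) on [1/2, 1); t + 1 on [1, 3/2); …
breakpoints sqrt(2)/2, 1, sqrt(6)/2, sqrt(2): one integral from each of the 5 segments
piece [0, sqrt(2)/2): integrate t**6 against the kernel
over [sqrt(2)/2, 1), the kernel integral of t**2*exp(-2*t**2) enters the sum
∫ over [1, sqrt(6)/2) of t**2*(t**2 + 1)·t^(s-1) joins the sum
on [sqrt(6)/2, sqrt(2)): add ∫ t**2*(t**2 + 3)·t^(s-1) dt
on [sqrt(2), ∞) integrate f = t**2*exp(-t**2) against the kernel

F(5/2) = 2**(3/4)*(-15912*3**(1/4) - 5984*2**(1/4) - 1989*uppergamma(9/4, 2) + 117 + 1989*uppergamma(9/4, 1) + 7956*2**(1/4)*uppergamma(9/4, 2) + 62016*sqrt(2))/31824
F(-1/2) = 2**(1/4)*(-616*3**(3/4) - 440*2**(3/4) - 231*uppergamma(3/4, 2) + 21 + 231*2**(3/4)*uppergamma(3/4, 2) + 231*uppergamma(3/4, 1) + 2376*sqrt(2))/924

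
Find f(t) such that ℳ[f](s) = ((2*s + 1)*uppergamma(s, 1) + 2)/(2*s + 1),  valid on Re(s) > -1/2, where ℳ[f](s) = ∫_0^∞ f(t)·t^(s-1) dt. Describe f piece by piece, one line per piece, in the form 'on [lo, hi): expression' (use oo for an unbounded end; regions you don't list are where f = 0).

breakpoints 1: one integral from each of the 2 segments
on [0, 1): add ∫ sqrt(t)·t^(s-1) dt
∫ over [1, ∞) of exp(-t)·t^(s-1) joins the sum

on [0, 1): sqrt(t)
on [1, oo): exp(-t)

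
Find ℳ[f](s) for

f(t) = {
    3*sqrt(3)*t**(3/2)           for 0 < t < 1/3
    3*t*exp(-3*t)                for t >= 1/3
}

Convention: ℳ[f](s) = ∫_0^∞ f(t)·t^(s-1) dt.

((2*s + 3)*uppergamma(s + 1, 1) + 2)/(3**s*(2*s + 3))
  Re(s) > -3/2

reversing the common scale on t: t**(3/2) on [0, 1); t*exp(-t) on [1, ∞)
undo the shared t-power: sqrt(t) on [0, 1); exp(-t) on [1, ∞)
slice at 1/3, transform all 2 pieces, and sum them
segment [0, 1/3) carries 3*sqrt(3)*t**(3/2); integrate it
piece [1/3, ∞): integrate 3*t*exp(-3*t) against the kernel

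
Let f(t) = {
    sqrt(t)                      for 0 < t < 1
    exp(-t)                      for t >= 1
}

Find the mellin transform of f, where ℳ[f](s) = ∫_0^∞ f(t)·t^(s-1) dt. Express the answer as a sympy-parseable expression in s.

((2*s + 1)*uppergamma(s, 1) + 2)/(2*s + 1)
  Re(s) > -1/2

integrate the 2 segments split at 1, then add the results
the [0, 1) slice contributes ∫ sqrt(t)·t^(s-1) dt
on [1, ∞) integrate f = exp(-t) against the kernel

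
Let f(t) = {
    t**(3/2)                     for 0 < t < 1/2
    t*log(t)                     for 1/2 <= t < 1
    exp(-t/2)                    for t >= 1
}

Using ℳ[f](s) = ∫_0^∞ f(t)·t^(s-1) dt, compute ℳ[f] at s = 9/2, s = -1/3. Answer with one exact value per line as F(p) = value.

treat the 3 regions marked off by 1/2, 1 separately and sum
the [0, 1/2) slice contributes ∫ t**(3/2)·t^(s-1) dt
piece [1/2, 1): integrate t*log(t) against the kernel
on [1, ∞): add ∫ exp(-t/2)·t^(s-1) dt

F(9/2) = -1415/46464 + sqrt(2)/1936 + sqrt(2)*log(2)/352 + 105*sqrt(2)*sqrt(pi)*erfc(sqrt(2)/2) + 296*exp(-1/2)
F(-1/3) = 2**(1/3)*(-63*2**(2/3) + 12*sqrt(2) + 28*2**(1/3)*uppergamma(-1/3, 1/2) + 42*log(2) + 63)/56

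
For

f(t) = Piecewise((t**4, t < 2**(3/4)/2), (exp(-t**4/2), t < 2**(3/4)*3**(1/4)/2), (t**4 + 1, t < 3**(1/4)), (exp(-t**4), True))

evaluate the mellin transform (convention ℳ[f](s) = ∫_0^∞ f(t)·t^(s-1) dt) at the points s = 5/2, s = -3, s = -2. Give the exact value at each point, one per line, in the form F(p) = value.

F(5/2) = 2**(3/8)*(-164*3**(5/8) - 130*2**(1/4)*uppergamma(5/8, 3/4) + 65*2**(5/8)*uppergamma(5/8, 3) + 20 + 130*2**(1/4)*uppergamma(5/8, 1/4) + 224*6**(5/8))/520
F(-3) = 2**(3/4)*(-56*3**(1/4) - 9*sqrt(2)*uppergamma(-3/4, 3/4) + 18*2**(1/4)*uppergamma(-3/4, 3) + 9*sqrt(2)*uppergamma(-3/4, 1/4) + 72 + 64*6**(1/4))/144
F(-2) = sqrt(2)*(-2*sqrt(3)*exp(13/4) + sqrt(2)*E*(-3*sqrt(pi)*exp(3)*erfc(sqrt(3)) + sqrt(3)) + 6*exp(15/4) + (-3*sqrt(pi)*erfc(1/2) - sqrt(3) + 3*sqrt(pi)*erfc(sqrt(3)/2) + 3 + 2*sqrt(6))*exp(4))*exp(-4)/12

peel off the power substitution: t**2 on [0, sqrt(2)/2); exp(-t**2/2) on [sqrt(2)/2, sqrt(6)/2); t**2 + 1 on [sqrt(6)/2, sqrt(3)); …
remove the power substitution first: t on [0, 1/2); exp(-t/2) on [1/2, 3/2); t + 1 on [3/2, 3); …
integrate the 4 segments split at 2**(3/4)/2, 2**(3/4)*3**(1/4)/2, 3**(1/4), then add the results
the [0, 2**(3/4)/2) slice contributes ∫ t**4·t^(s-1) dt
between 2**(3/4)/2 and 2**(3/4)*3**(1/4)/2 the integrand is exp(-t**4/2)·t^(s-1)
piece [2**(3/4)*3**(1/4)/2, 3**(1/4)): integrate (t**4 + 1) against the kernel
∫ exp(-t**4)·t^(s-1) over [3**(1/4), ∞)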